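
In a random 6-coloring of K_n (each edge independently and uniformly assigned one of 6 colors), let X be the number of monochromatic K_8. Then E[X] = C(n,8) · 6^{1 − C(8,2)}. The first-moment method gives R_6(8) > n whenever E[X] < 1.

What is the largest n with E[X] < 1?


We need C(n, 8) · 6^{1 − 28} < 1, i.e. C(n, 8) < 6^{28 − 1} = 1023490369077469249536.
Check values of n near the boundary:
  n = 1589: C(1589, 8) = 990389025825605844438; 990389025825605844438 < 1023490369077469249536? YES
  n = 1590: C(1590, 8) = 995397314198933813310; 995397314198933813310 < 1023490369077469249536? YES
  n = 1591: C(1591, 8) = 1000427749141189953870; 1000427749141189953870 < 1023490369077469249536? YES
  n = 1592: C(1592, 8) = 1005480414540892933435; 1005480414540892933435 < 1023490369077469249536? YES
  n = 1593: C(1593, 8) = 1010555394551193970323; 1010555394551193970323 < 1023490369077469249536? YES
  n = 1594: C(1594, 8) = 1015652773590544255167; 1015652773590544255167 < 1023490369077469249536? YES
  n = 1595: C(1595, 8) = 1020772636343363633895; 1020772636343363633895 < 1023490369077469249536? YES
  n = 1596: C(1596, 8) = 1025915067760710553965; 1025915067760710553965 < 1023490369077469249536? NO
The largest n with C(n, 8) < 1023490369077469249536 is n = 1595 (where E[X] = 113419181815929292655/113721152119718805504 ≈ 0.997345). Hence R_6(8) > 1595, i.e. R_6(8) ≥ 1596.

Largest n = 1595; hence R_6(8) > 1595.


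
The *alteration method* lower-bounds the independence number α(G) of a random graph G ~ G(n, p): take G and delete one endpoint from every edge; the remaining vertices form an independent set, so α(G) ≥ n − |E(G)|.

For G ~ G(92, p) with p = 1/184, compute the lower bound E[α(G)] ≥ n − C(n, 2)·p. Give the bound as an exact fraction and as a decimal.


E[|E(G)|] = C(92, 2)·p = 4186 · (1/184) = 91/4.
E[α(G)] ≥ n − E[|E(G)|] = 92 − 91/4 = 277/4.
Numerically: ≈ 69.250000.
(This is only a lower bound; the true E[α(G)] may be larger.)

E[α(G)] ≥ 277/4 ≈ 69.250000.


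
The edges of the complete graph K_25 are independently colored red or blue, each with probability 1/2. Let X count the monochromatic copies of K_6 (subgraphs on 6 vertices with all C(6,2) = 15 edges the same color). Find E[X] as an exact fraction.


Let X = Σ_S X_S over the C(25, 6) = 177100 subsets S of size 6, where X_S = 1 if the K_6 on S is monochromatic.
For a fixed S, the K_6 on S has C(6, 2) = 15 edges. P[all 15 edges red] = (1/2)^15, and likewise for blue, so P[monochromatic] = 2·(1/2)^15 = 2^{1 − 15} = 1/16384.
By linearity: E[X] = C(25, 6) · 2^{1 − 15} = 177100 · 1/16384 = 44275/4096.
Numerically: E[X] ≈ 10.809326.

E[X] = C(25,6)·2^(1−C(6,2)) = 44275/4096 ≈ 10.809326.


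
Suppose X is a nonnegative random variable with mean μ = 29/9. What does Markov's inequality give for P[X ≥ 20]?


μ = E[X] = 29/9, a = 20.
Markov: P[X ≥ 20] ≤ μ/a = (29/9)/20 = 29/180.
Numerically: ≈ 0.1611.
(Since a = 20 > μ = 3.2222, the bound 29/180 is < 1 and informative.)

P[X ≥ 20] ≤ 29/180 ≈ 0.1611.


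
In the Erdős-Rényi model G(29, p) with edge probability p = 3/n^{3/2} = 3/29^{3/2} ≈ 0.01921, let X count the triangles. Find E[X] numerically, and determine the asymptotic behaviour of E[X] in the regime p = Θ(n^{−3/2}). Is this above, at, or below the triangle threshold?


Number of potential triangles: C(29, 3) = 3654.
Each occurs with probability p³ ≈ (0.01921)³ ≈ 7.088801e-06.
By linearity: E[X] = C(29, 3)·p³ ≈ 3654 · 7.088801e-06 ≈ 0.0259.
Since α = 3/2 > 1, p = c/n^{3/2} = o(1/n) is below the triangle threshold p ~ 1/n. Asymptotically E[X] ~ (c³/6)·n^{3(1−α)} = (3³/6)·n^{-1.5} → 0, so by Markov's inequality G has no triangles w.h.p.

E[X] ≈ 0.0259; in regime p = Θ(1/n^{3/2}) E[X] tends to 0 (below the triangle threshold p ~ 1/n).


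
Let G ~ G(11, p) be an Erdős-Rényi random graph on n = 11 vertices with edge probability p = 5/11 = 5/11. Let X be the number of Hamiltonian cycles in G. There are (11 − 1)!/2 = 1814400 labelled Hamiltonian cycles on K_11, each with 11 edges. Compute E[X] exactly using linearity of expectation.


K_11 has (11 − 1)!/2 = 1814400 labelled Hamiltonian cycles.
For each such Hamiltonian cycle H, let X_H = 1 if all 11 edges of H are present in G. Then P[X_H = 1] = p^{11} = (5/11)^{11} = 48828125/285311670611.
By linearity: E[X] = Σ_H E[X_H] = 1814400 · p^{11} = 1814400 · 48828125/285311670611 = 88593750000000/285311670611.
Numerically: E[X] ≈ 310.5.

E[X] = 1814400 · (5/11)^{11} = 88593750000000/285311670611 ≈ 310.5.


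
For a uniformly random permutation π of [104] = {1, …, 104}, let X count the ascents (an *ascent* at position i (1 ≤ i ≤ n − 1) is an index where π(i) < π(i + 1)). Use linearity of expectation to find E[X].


Write X = Σ X_I over i = 1, …, 103, with X_I the indicator of one ascent.
There are 103 indicators.
For each fixed i, the pair (π(i), π(i+1)) is a uniformly random ordered pair of distinct values from {1, …, 104}; by symmetry P[π(i) < π(i+1)] = 1/2.
By linearity: E[X] = 103 · (1/2) = (104 − 1) · (1/2) = 103/2 ≈ 51.50000.

E[X] = 103/2 = 51.50000.


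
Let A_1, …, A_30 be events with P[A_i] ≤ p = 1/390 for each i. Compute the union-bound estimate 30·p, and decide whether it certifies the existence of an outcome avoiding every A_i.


Union bound: P[∪_{i=1}^{30} A_i] ≤ Σ_i P[A_i] ≤ 30·p = 30·(1/390) = 1/13.
Numerically: 1/13 ≈ 0.0769231.
Is 1/13 < 1? YES.
Since P[∪ A_i] ≤ 1/13 < 1, the complement has P[∩ A_i^c] ≥ 1 − 1/13 = 12/13 > 0, so some outcome avoids every A_i.

30·p = 1/13 ≈ 0.0769231; existence CERTIFIED by the union bound.


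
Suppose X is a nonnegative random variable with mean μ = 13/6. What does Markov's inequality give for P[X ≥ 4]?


μ = E[X] = 13/6, a = 4.
Markov: P[X ≥ 4] ≤ μ/a = (13/6)/4 = 13/24.
Numerically: ≈ 0.5417.
(Since a = 4 > μ = 2.1667, the bound 13/24 is < 1 and informative.)

P[X ≥ 4] ≤ 13/24 ≈ 0.5417.


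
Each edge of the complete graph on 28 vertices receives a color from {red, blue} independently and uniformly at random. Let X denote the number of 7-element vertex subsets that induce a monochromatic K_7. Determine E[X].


Let X = Σ_S X_S over the C(28, 7) = 1184040 subsets S of size 7, where X_S = 1 if the K_7 on S is monochromatic.
For a fixed S, the K_7 on S has C(7, 2) = 21 edges. P[all 21 edges red] = (1/2)^21, and likewise for blue, so P[monochromatic] = 2·(1/2)^21 = 2^{1 − 21} = 1/1048576.
Summing: E[X] = C(28, 7) · 2^{1 − 21} = 1184040 · 1/1048576 = 148005/131072.
Numerically: E[X] ≈ 1.129.

E[X] = C(28,7)·2^(1−C(7,2)) = 148005/131072 ≈ 1.129.


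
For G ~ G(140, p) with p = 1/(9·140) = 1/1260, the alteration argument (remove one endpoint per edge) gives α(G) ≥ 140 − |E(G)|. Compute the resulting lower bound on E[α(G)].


E[|E(G)|] = C(140, 2)·p = 9730 · (1/1260) = 139/18.
E[α(G)] ≥ n − E[|E(G)|] = 140 − 139/18 = 2381/18.
Numerically: ≈ 132.277778.
(This is only a lower bound; the true E[α(G)] may be larger.)

E[α(G)] ≥ 2381/18 ≈ 132.277778.


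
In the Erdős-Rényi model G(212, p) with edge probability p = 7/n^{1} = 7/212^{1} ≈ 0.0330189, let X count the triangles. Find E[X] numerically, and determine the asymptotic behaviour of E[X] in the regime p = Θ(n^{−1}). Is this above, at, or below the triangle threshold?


Number of potential triangles: C(212, 3) = 1565620.
Each occurs with probability p³ ≈ (0.0330189)³ ≈ 3.59986768e-05.
By linearity: E[X] = C(212, 3)·p³ ≈ 1565620 · 3.59986768e-05 ≈ 56.360248.
Here α = 1, so p = 7/n is exactly at the triangle threshold p ~ 1/n. Asymptotically E[X] → c³/6 = 7³/6 = 343/6 ≈ 57.166667, a bounded constant. In this regime the triangle count is asymptotically Poisson(c³/6).

E[X] ≈ 56.360248; in regime p = Θ(1/n^{1}) E[X] stays bounded (at the triangle threshold p ~ 1/n).


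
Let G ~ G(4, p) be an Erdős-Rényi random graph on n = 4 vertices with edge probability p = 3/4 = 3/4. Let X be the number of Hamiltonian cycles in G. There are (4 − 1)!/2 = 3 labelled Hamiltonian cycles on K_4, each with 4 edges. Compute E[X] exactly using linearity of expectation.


K_4 has (4 − 1)!/2 = 3 labelled Hamiltonian cycles.
For each such Hamiltonian cycle H, let X_H = 1 if all 4 edges of H are present in G. Then P[X_H = 1] = p^{4} = (3/4)^{4} = 81/256.
By linearity of expectation: E[X] = Σ_H E[X_H] = 3 · p^{4} = 3 · 81/256 = 243/256.
Numerically: E[X] ≈ 0.949219.

E[X] = 3 · (3/4)^{4} = 243/256 ≈ 0.949219.


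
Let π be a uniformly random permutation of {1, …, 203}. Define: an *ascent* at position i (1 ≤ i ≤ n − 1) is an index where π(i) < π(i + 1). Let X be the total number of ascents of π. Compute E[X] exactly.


Write X = Σ X_I over i = 1, …, 202, with X_I the indicator of one ascent.
There are 202 indicators.
For each fixed i, the pair (π(i), π(i+1)) is a uniformly random ordered pair of distinct values from {1, …, 203}; by symmetry P[π(i) < π(i+1)] = 1/2.
By linearity: E[X] = 202 · (1/2) = (203 − 1) · (1/2) = 101 ≈ 101.000.

E[X] = 101 = 101.000.


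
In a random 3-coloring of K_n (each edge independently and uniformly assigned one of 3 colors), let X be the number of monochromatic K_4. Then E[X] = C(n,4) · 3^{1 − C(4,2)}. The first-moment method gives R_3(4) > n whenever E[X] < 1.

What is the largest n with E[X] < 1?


We need C(n, 4) · 3^{1 − 6} < 1, i.e. C(n, 4) < 3^{6 − 1} = 243.
Check values of n near the boundary:
  n = 7: C(7, 4) = 35; 35 < 243? YES
  n = 8: C(8, 4) = 70; 70 < 243? YES
  n = 9: C(9, 4) = 126; 126 < 243? YES
  n = 10: C(10, 4) = 210; 210 < 243? YES
  n = 11: C(11, 4) = 330; 330 < 243? NO
  n = 12: C(12, 4) = 495; 495 < 243? NO
The largest n with C(n, 4) < 243 is n = 10 (where E[X] = 70/81 ≈ 0.864198). Hence R_3(4) > 10, i.e. R_3(4) ≥ 11.

Largest n = 10; hence R_3(4) > 10.


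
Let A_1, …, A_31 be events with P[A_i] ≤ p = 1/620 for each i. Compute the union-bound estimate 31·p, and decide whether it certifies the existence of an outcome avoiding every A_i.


Union bound: P[∪_{i=1}^{31} A_i] ≤ Σ_i P[A_i] ≤ 31·p = 31·(1/620) = 1/20.
Numerically: 1/20 ≈ 0.05000.
Is 1/20 < 1? YES.
Since P[∪ A_i] ≤ 1/20 < 1, the complement has P[∩ A_i^c] ≥ 1 − 1/20 = 19/20 > 0, so some outcome avoids every A_i.

31·p = 1/20 ≈ 0.05000; existence CERTIFIED by the union bound.


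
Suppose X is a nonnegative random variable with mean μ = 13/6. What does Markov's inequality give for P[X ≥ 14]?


μ = E[X] = 13/6, a = 14.
Markov: P[X ≥ 14] ≤ μ/a = (13/6)/14 = 13/84.
Numerically: ≈ 0.15476.
(Since a = 14 > μ = 2.16667, the bound 13/84 is < 1 and informative.)

P[X ≥ 14] ≤ 13/84 ≈ 0.15476.


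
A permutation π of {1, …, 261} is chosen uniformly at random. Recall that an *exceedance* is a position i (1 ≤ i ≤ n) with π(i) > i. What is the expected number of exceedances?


Write X = Σ_{i=1}^{261} X_i, where X_i = 1_{π(i) > i}.
For each fixed i, π(i) is uniform over {1, …, 261} (marginal of a uniform permutation), so P[π(i) > i] = (n − i)/n. Summing: Σ_{i=1}^{261} (n − i)/n = (0 + 1 + … + 260)/261 = 261(261 − 1)/(2·261) = (261 − 1)/2.
Hence E[X] = Σ_{i=1}^{261} (261 − i)/261 = 130 ≈ 130.0000.

E[X] = 130 = 130.0000.


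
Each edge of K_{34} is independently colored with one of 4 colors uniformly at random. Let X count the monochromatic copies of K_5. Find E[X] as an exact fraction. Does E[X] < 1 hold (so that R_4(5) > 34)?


E[X] = C(34, 5) · 4^{1 − 10} = 278256 · 4^{−9} = 278256/262144.
As a reduced fraction: E[X] = 17391/16384 ≈ 1.061462.
Is E[X] < 1? NO.
Since E[X] ≥ 1, the first-moment bound is inconclusive at n = 34; it does NOT by itself certify R_4(5) > 34.

E[X] = 17391/16384 ≈ 1.061462; E[X] ≥ 1; first-moment method inconclusive here.


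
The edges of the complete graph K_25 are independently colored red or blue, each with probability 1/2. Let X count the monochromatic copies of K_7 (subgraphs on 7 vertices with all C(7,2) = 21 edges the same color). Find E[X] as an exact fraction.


Let X = Σ_S X_S over the C(25, 7) = 480700 subsets S of size 7, where X_S = 1 if the K_7 on S is monochromatic.
For a fixed S, the K_7 on S has C(7, 2) = 21 edges. P[all 21 edges red] = (1/2)^21, and likewise for blue, so P[monochromatic] = 2·(1/2)^21 = 2^{1 − 21} = 1/1048576.
By linearity: E[X] = C(25, 7) · 2^{1 − 21} = 480700 · 1/1048576 = 120175/262144.
Numerically: E[X] ≈ 0.458.

E[X] = C(25,7)·2^(1−C(7,2)) = 120175/262144 ≈ 0.458.


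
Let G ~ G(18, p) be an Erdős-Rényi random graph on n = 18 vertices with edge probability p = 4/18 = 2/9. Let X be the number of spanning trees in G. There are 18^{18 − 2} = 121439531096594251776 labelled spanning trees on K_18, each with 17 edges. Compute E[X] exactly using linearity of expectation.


K_18 has 18^{18 − 2} = 121439531096594251776 labelled spanning trees.
For each such spanning tree H, let X_H = 1 if all 17 edges of H are present in G. Then P[X_H = 1] = p^{17} = (2/9)^{17} = 131072/16677181699666569.
By linearity: E[X] = Σ_H E[X_H] = 121439531096594251776 · p^{17} = 121439531096594251776 · 131072/16677181699666569 = 8589934592/9.
Numerically: E[X] ≈ 9.544e+08.

E[X] = 121439531096594251776 · (2/9)^{17} = 8589934592/9 ≈ 9.544e+08.


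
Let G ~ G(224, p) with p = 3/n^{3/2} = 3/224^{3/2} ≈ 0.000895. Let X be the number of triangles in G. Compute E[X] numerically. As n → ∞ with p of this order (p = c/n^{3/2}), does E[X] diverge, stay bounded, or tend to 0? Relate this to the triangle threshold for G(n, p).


Number of potential triangles: C(224, 3) = 1848224.
Each occurs with probability p³ ≈ (0.000895)³ ≈ 7.16552e-10.
By linearity: E[X] = C(224, 3)·p³ ≈ 1848224 · 7.16552e-10 ≈ 0.001.
Since α = 3/2 > 1, p = c/n^{3/2} = o(1/n) is below the triangle threshold p ~ 1/n. Asymptotically E[X] ~ (c³/6)·n^{3(1−α)} = (3³/6)·n^{-1.5} → 0, so by Markov's inequality G has no triangles w.h.p.

E[X] ≈ 0.001; in regime p = Θ(1/n^{3/2}) E[X] tends to 0 (below the triangle threshold p ~ 1/n).


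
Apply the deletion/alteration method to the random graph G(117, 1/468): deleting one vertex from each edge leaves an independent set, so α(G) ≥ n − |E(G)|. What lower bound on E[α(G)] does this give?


E[|E(G)|] = C(117, 2)·p = 6786 · (1/468) = 29/2.
E[α(G)] ≥ n − E[|E(G)|] = 117 − 29/2 = 205/2.
Numerically: ≈ 102.5000.
(This is only a lower bound; the true E[α(G)] may be larger.)

E[α(G)] ≥ 205/2 ≈ 102.5000.


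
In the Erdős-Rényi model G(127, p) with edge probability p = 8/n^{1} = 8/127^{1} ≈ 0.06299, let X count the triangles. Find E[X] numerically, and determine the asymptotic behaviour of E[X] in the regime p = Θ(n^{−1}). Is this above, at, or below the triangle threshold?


Number of potential triangles: C(127, 3) = 333375.
Each occurs with probability p³ ≈ (0.06299)³ ≈ 2.499533e-04.
By linearity: E[X] = C(127, 3)·p³ ≈ 333375 · 2.499533e-04 ≈ 83.3282.
Here α = 1, so p = 8/n is exactly at the triangle threshold p ~ 1/n. Asymptotically E[X] → c³/6 = 8³/6 = 256/3 ≈ 85.3333, a bounded constant. In this regime the triangle count is asymptotically Poisson(c³/6).

E[X] ≈ 83.3282; in regime p = Θ(1/n^{1}) E[X] stays bounded (at the triangle threshold p ~ 1/n).


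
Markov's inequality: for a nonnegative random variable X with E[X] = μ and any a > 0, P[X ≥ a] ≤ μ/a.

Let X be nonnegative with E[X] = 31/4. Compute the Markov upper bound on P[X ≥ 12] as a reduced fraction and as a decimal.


μ = E[X] = 31/4, a = 12.
Markov: P[X ≥ 12] ≤ μ/a = (31/4)/12 = 31/48.
Numerically: ≈ 0.64583.
(Since a = 12 > μ = 7.75000, the bound 31/48 is < 1 and informative.)

P[X ≥ 12] ≤ 31/48 ≈ 0.64583.


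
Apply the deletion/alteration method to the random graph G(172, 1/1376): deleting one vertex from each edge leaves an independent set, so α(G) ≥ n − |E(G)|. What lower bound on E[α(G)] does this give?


E[|E(G)|] = C(172, 2)·p = 14706 · (1/1376) = 171/16.
E[α(G)] ≥ n − E[|E(G)|] = 172 − 171/16 = 2581/16.
Numerically: ≈ 161.312500.
(This is only a lower bound; the true E[α(G)] may be larger.)

E[α(G)] ≥ 2581/16 ≈ 161.312500.


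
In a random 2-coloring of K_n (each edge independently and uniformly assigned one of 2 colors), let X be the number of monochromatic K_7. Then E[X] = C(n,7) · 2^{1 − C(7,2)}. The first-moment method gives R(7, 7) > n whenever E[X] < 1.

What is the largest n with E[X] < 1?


We need C(n, 7) · 2^{1 − 21} < 1, i.e. C(n, 7) < 2^{21 − 1} = 1048576.
Check values of n near the boundary:
  n = 22: C(22, 7) = 170544; 170544 < 1048576? YES
  n = 23: C(23, 7) = 245157; 245157 < 1048576? YES
  n = 24: C(24, 7) = 346104; 346104 < 1048576? YES
  n = 25: C(25, 7) = 480700; 480700 < 1048576? YES
  n = 26: C(26, 7) = 657800; 657800 < 1048576? YES
  n = 27: C(27, 7) = 888030; 888030 < 1048576? YES
  n = 28: C(28, 7) = 1184040; 1184040 < 1048576? NO
  n = 29: C(29, 7) = 1560780; 1560780 < 1048576? NO
  n = 30: C(30, 7) = 2035800; 2035800 < 1048576? NO
The largest n with C(n, 7) < 1048576 is n = 27 (where E[X] = 444015/524288 ≈ 0.8468914). Hence R(7, 7) > 27, i.e. R(7, 7) ≥ 28.

Largest n = 27; hence R(7, 7) > 27.


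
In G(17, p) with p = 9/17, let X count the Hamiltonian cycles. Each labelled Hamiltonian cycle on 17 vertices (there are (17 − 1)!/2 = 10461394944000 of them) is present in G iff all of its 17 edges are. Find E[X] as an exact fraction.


K_17 has (17 − 1)!/2 = 10461394944000 labelled Hamiltonian cycles.
For each such Hamiltonian cycle H, let X_H = 1 if all 17 edges of H are present in G. Then P[X_H = 1] = p^{17} = (9/17)^{17} = 16677181699666569/827240261886336764177.
By linearity: E[X] = Σ_H E[X_H] = 10461394944000 · p^{17} = 10461394944000 · 16677181699666569/827240261886336764177 = 174466584313061171422427136000/827240261886336764177.
Numerically: E[X] ≈ 2.109e+08.

E[X] = 10461394944000 · (9/17)^{17} = 174466584313061171422427136000/827240261886336764177 ≈ 2.109e+08.


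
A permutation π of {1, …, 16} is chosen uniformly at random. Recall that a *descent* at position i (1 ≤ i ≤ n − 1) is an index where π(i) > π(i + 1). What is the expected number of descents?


Write X = Σ X_I over i = 1, …, 15, with X_I the indicator of one descent.
There are 15 indicators.
For each fixed i, the pair (π(i), π(i+1)) is a uniformly random ordered pair of distinct values from {1, …, 16}; by symmetry P[π(i) > π(i+1)] = 1/2.
By linearity: E[X] = 15 · (1/2) = (16 − 1) · (1/2) = 15/2 ≈ 7.50000.

E[X] = 15/2 = 7.50000.


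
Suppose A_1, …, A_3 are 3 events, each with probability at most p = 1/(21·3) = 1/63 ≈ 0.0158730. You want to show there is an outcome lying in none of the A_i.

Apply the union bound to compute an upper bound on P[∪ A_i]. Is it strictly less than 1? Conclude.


Union bound: P[∪_{i=1}^{3} A_i] ≤ Σ_i P[A_i] ≤ 3·p = 3·(1/63) = 1/21.
Numerically: 1/21 ≈ 0.0476190.
Is 1/21 < 1? YES.
Since P[∪ A_i] ≤ 1/21 < 1, the complement has P[∩ A_i^c] ≥ 1 − 1/21 = 20/21 > 0, so some outcome avoids every A_i.

3·p = 1/21 ≈ 0.0476190; existence CERTIFIED by the union bound.


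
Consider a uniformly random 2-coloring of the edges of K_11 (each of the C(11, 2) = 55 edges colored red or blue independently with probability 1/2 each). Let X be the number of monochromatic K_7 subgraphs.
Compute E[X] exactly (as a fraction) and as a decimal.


Let X = Σ_S X_S over the C(11, 7) = 330 subsets S of size 7, where X_S = 1 if the K_7 on S is monochromatic.
For a fixed S, the K_7 on S has C(7, 2) = 21 edges. P[all 21 edges red] = (1/2)^21, and likewise for blue, so P[monochromatic] = 2·(1/2)^21 = 2^{1 − 21} = 1/1048576.
Summing: E[X] = C(11, 7) · 2^{1 − 21} = 330 · 1/1048576 = 165/524288.
Numerically: E[X] ≈ 0.0003.

E[X] = C(11,7)·2^(1−C(7,2)) = 165/524288 ≈ 0.0003.


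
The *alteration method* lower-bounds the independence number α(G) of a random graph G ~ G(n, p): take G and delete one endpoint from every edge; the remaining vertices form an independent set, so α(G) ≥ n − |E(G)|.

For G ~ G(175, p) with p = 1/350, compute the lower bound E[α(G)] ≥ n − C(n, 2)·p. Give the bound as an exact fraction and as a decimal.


E[|E(G)|] = C(175, 2)·p = 15225 · (1/350) = 87/2.
E[α(G)] ≥ n − E[|E(G)|] = 175 − 87/2 = 263/2.
Numerically: ≈ 131.5000.
(This is only a lower bound; the true E[α(G)] may be larger.)

E[α(G)] ≥ 263/2 ≈ 131.5000.


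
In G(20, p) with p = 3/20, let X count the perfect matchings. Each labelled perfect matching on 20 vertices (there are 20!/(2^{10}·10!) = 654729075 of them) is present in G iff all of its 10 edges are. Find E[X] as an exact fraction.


K_20 has 20!/(2^{10}·10!) = 654729075 labelled perfect matchings.
For each such perfect matching H, let X_H = 1 if all 10 edges of H are present in G. Then P[X_H = 1] = p^{10} = (3/20)^{10} = 59049/10240000000000.
Summing the indicators: E[X] = Σ_H E[X_H] = 654729075 · p^{10} = 654729075 · 59049/10240000000000 = 1546443885987/409600000000.
Numerically: E[X] ≈ 3.7755.

E[X] = 654729075 · (3/20)^{10} = 1546443885987/409600000000 ≈ 3.7755.


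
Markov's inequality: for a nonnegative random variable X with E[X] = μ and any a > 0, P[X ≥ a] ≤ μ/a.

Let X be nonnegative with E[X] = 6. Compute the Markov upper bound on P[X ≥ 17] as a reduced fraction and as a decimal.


μ = E[X] = 6, a = 17.
Markov: P[X ≥ 17] ≤ μ/a = (6)/17 = 6/17.
Numerically: ≈ 0.35294.
(Since a = 17 > μ = 6.00000, the bound 6/17 is < 1 and informative.)

P[X ≥ 17] ≤ 6/17 ≈ 0.35294.


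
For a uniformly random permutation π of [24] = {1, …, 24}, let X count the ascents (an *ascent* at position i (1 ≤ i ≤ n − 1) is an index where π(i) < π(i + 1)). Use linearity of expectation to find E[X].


Write X = Σ X_I over i = 1, …, 23, with X_I the indicator of one ascent.
There are 23 indicators.
For each fixed i, the pair (π(i), π(i+1)) is a uniformly random ordered pair of distinct values from {1, …, 24}; by symmetry P[π(i) < π(i+1)] = 1/2.
By linearity: E[X] = 23 · (1/2) = (24 − 1) · (1/2) = 23/2 ≈ 11.500000.

E[X] = 23/2 = 11.500000.


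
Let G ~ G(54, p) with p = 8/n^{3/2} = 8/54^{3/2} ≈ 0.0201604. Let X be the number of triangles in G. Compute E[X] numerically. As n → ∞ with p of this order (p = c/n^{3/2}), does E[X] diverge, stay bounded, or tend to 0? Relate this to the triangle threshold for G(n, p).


Number of potential triangles: C(54, 3) = 24804.
Each occurs with probability p³ ≈ (0.0201604)³ ≈ 8.19403928e-06.
By linearity: E[X] = C(54, 3)·p³ ≈ 24804 · 8.19403928e-06 ≈ 0.203245.
Since α = 3/2 > 1, p = c/n^{3/2} = o(1/n) is below the triangle threshold p ~ 1/n. Asymptotically E[X] ~ (c³/6)·n^{3(1−α)} = (8³/6)·n^{-1.5} → 0, so by Markov's inequality G has no triangles w.h.p.

E[X] ≈ 0.203245; in regime p = Θ(1/n^{3/2}) E[X] tends to 0 (below the triangle threshold p ~ 1/n).


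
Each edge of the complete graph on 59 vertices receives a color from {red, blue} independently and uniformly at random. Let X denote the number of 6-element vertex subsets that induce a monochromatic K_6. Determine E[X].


Let X = Σ_S X_S over the C(59, 6) = 45057474 subsets S of size 6, where X_S = 1 if the K_6 on S is monochromatic.
For a fixed S, the K_6 on S has C(6, 2) = 15 edges. P[all 15 edges red] = (1/2)^15, and likewise for blue, so P[monochromatic] = 2·(1/2)^15 = 2^{1 − 15} = 1/16384.
By linearity of expectation: E[X] = C(59, 6) · 2^{1 − 15} = 45057474 · 1/16384 = 22528737/8192.
Numerically: E[X] ≈ 2750.089966.

E[X] = C(59,6)·2^(1−C(6,2)) = 22528737/8192 ≈ 2750.089966.


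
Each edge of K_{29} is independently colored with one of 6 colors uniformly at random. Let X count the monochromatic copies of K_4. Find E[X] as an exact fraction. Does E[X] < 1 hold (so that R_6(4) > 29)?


E[X] = C(29, 4) · 6^{1 − 6} = 23751 · 6^{−5} = 23751/7776.
As a reduced fraction: E[X] = 2639/864 ≈ 3.05440.
Is E[X] < 1? NO.
Since E[X] ≥ 1, the first-moment bound is inconclusive at n = 29; it does NOT by itself certify R_6(4) > 29.

E[X] = 2639/864 ≈ 3.05440; E[X] ≥ 1; first-moment method inconclusive here.


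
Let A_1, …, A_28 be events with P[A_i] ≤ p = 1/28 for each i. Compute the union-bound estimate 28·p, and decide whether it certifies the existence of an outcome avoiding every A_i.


Union bound: P[∪_{i=1}^{28} A_i] ≤ Σ_i P[A_i] ≤ 28·p = 28·(1/28) = 1.
Numerically: 1 ≈ 1.000000.
Is 1 < 1? NO.
Since the bound 1 is ≥ 1, the union bound is uninformative here; it does NOT by itself certify existence.

28·p = 1 ≈ 1.000000; existence NOT certified by the union bound.


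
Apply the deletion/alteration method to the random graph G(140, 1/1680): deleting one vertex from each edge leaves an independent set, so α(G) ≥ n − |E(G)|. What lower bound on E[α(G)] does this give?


E[|E(G)|] = C(140, 2)·p = 9730 · (1/1680) = 139/24.
E[α(G)] ≥ n − E[|E(G)|] = 140 − 139/24 = 3221/24.
Numerically: ≈ 134.2083.
(This is only a lower bound; the true E[α(G)] may be larger.)

E[α(G)] ≥ 3221/24 ≈ 134.2083.


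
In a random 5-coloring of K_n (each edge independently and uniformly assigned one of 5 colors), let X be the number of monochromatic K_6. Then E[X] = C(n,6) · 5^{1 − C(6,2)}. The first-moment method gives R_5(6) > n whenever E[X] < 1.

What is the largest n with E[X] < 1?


We need C(n, 6) · 5^{1 − 15} < 1, i.e. C(n, 6) < 5^{15 − 1} = 6103515625.
Check values of n near the boundary:
  n = 127: C(127, 6) = 5169379425; 5169379425 < 6103515625? YES
  n = 128: C(128, 6) = 5423611200; 5423611200 < 6103515625? YES
  n = 129: C(129, 6) = 5688177600; 5688177600 < 6103515625? YES
  n = 130: C(130, 6) = 5963412000; 5963412000 < 6103515625? YES
  n = 131: C(131, 6) = 6249655776; 6249655776 < 6103515625? NO
The largest n with C(n, 6) < 6103515625 is n = 130 (where E[X] = 47707296/48828125 ≈ 0.97705). Hence R_5(6) > 130, i.e. R_5(6) ≥ 131.

Largest n = 130; hence R_5(6) > 130.


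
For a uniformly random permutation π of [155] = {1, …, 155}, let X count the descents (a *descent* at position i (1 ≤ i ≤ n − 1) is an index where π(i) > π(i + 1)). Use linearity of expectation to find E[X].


Write X = Σ X_I over i = 1, …, 154, with X_I the indicator of one descent.
There are 154 indicators.
For each fixed i, the pair (π(i), π(i+1)) is a uniformly random ordered pair of distinct values from {1, …, 155}; by symmetry P[π(i) > π(i+1)] = 1/2.
By linearity: E[X] = 154 · (1/2) = (155 − 1) · (1/2) = 77 ≈ 77.0000.

E[X] = 77 = 77.0000.


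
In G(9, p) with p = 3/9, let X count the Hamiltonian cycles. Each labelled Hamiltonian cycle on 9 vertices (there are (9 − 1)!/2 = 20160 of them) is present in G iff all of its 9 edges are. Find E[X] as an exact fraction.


K_9 has (9 − 1)!/2 = 20160 labelled Hamiltonian cycles.
For each such Hamiltonian cycle H, let X_H = 1 if all 9 edges of H are present in G. Then P[X_H = 1] = p^{9} = (1/3)^{9} = 1/19683.
By linearity: E[X] = Σ_H E[X_H] = 20160 · p^{9} = 20160 · 1/19683 = 2240/2187.
Numerically: E[X] ≈ 1.02.

E[X] = 20160 · (1/3)^{9} = 2240/2187 ≈ 1.02.


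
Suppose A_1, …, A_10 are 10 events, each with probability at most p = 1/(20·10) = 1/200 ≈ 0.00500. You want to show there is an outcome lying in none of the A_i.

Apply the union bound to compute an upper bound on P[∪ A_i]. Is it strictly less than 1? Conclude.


Union bound: P[∪_{i=1}^{10} A_i] ≤ Σ_i P[A_i] ≤ 10·p = 10·(1/200) = 1/20.
Numerically: 1/20 ≈ 0.05000.
Is 1/20 < 1? YES.
Since P[∪ A_i] ≤ 1/20 < 1, the complement has P[∩ A_i^c] ≥ 1 − 1/20 = 19/20 > 0, so some outcome avoids every A_i.

10·p = 1/20 ≈ 0.05000; existence CERTIFIED by the union bound.


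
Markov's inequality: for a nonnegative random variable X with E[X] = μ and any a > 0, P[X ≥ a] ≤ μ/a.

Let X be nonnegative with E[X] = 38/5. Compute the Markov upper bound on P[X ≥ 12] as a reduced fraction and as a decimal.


μ = E[X] = 38/5, a = 12.
Markov: P[X ≥ 12] ≤ μ/a = (38/5)/12 = 19/30.
Numerically: ≈ 0.633.
(Since a = 12 > μ = 7.600, the bound 19/30 is < 1 and informative.)

P[X ≥ 12] ≤ 19/30 ≈ 0.633.


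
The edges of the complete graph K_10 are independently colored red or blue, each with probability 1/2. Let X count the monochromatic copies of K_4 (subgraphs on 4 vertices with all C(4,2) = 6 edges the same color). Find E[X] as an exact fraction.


Let X = Σ_S X_S over the C(10, 4) = 210 subsets S of size 4, where X_S = 1 if the K_4 on S is monochromatic.
For a fixed S, the K_4 on S has C(4, 2) = 6 edges. P[all 6 edges red] = (1/2)^6, and likewise for blue, so P[monochromatic] = 2·(1/2)^6 = 2^{1 − 6} = 1/32.
By linearity: E[X] = C(10, 4) · 2^{1 − 6} = 210 · 1/32 = 105/16.
Numerically: E[X] ≈ 6.56250.

E[X] = C(10,4)·2^(1−C(4,2)) = 105/16 ≈ 6.56250.


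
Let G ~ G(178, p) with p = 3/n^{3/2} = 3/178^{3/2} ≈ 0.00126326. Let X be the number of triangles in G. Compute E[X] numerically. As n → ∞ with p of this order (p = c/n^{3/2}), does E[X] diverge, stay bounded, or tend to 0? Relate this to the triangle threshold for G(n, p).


Number of potential triangles: C(178, 3) = 924176.
Each occurs with probability p³ ≈ (0.00126326)³ ≈ 2.01592214e-09.
By linearity: E[X] = C(178, 3)·p³ ≈ 924176 · 2.01592214e-09 ≈ 0.001863.
Since α = 3/2 > 1, p = c/n^{3/2} = o(1/n) is below the triangle threshold p ~ 1/n. Asymptotically E[X] ~ (c³/6)·n^{3(1−α)} = (3³/6)·n^{-1.5} → 0, so by Markov's inequality G has no triangles w.h.p.

E[X] ≈ 0.001863; in regime p = Θ(1/n^{3/2}) E[X] tends to 0 (below the triangle threshold p ~ 1/n).


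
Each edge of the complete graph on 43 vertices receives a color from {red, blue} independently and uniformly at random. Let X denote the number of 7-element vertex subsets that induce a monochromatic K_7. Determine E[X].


Let X = Σ_S X_S over the C(43, 7) = 32224114 subsets S of size 7, where X_S = 1 if the K_7 on S is monochromatic.
For a fixed S, the K_7 on S has C(7, 2) = 21 edges. P[all 21 edges red] = (1/2)^21, and likewise for blue, so P[monochromatic] = 2·(1/2)^21 = 2^{1 − 21} = 1/1048576.
By linearity of expectation: E[X] = C(43, 7) · 2^{1 − 21} = 32224114 · 1/1048576 = 16112057/524288.
Numerically: E[X] ≈ 30.731.

E[X] = C(43,7)·2^(1−C(7,2)) = 16112057/524288 ≈ 30.731.


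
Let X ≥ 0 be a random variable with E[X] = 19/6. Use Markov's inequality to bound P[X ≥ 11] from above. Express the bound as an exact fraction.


μ = E[X] = 19/6, a = 11.
Markov: P[X ≥ 11] ≤ μ/a = (19/6)/11 = 19/66.
Numerically: ≈ 0.28788.
(Since a = 11 > μ = 3.16667, the bound 19/66 is < 1 and informative.)

P[X ≥ 11] ≤ 19/66 ≈ 0.28788.


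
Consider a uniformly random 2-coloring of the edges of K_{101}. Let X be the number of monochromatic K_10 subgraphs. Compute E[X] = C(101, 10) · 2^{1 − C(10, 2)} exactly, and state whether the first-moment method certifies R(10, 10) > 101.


E[X] = C(101, 10) · 2^{1 − 45} = 19212541264840 · 2^{−44} = 19212541264840/17592186044416.
As a reduced fraction: E[X] = 2401567658105/2199023255552 ≈ 1.092107.
Is E[X] < 1? NO.
Since E[X] ≥ 1, the first-moment bound is inconclusive at n = 101; it does NOT by itself certify R(10, 10) > 101.

E[X] = 2401567658105/2199023255552 ≈ 1.092107; E[X] ≥ 1; first-moment method inconclusive here.


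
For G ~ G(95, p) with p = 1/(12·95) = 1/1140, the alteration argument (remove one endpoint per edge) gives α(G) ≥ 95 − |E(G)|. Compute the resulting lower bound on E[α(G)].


E[|E(G)|] = C(95, 2)·p = 4465 · (1/1140) = 47/12.
E[α(G)] ≥ n − E[|E(G)|] = 95 − 47/12 = 1093/12.
Numerically: ≈ 91.083333.
(This is only a lower bound; the true E[α(G)] may be larger.)

E[α(G)] ≥ 1093/12 ≈ 91.083333.


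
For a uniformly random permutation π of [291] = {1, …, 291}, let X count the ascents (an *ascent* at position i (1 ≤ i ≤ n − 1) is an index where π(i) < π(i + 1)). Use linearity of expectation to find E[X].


Write X = Σ X_I over i = 1, …, 290, with X_I the indicator of one ascent.
There are 290 indicators.
For each fixed i, the pair (π(i), π(i+1)) is a uniformly random ordered pair of distinct values from {1, …, 291}; by symmetry P[π(i) < π(i+1)] = 1/2.
By linearity: E[X] = 290 · (1/2) = (291 − 1) · (1/2) = 145 ≈ 145.000000.

E[X] = 145 = 145.000000.


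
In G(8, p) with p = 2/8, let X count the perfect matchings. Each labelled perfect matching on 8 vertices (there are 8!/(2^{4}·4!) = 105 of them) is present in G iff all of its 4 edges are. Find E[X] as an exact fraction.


K_8 has 8!/(2^{4}·4!) = 105 labelled perfect matchings.
For each such perfect matching H, let X_H = 1 if all 4 edges of H are present in G. Then P[X_H = 1] = p^{4} = (1/4)^{4} = 1/256.
Summing the indicators: E[X] = Σ_H E[X_H] = 105 · p^{4} = 105 · 1/256 = 105/256.
Numerically: E[X] ≈ 0.4102.

E[X] = 105 · (1/4)^{4} = 105/256 ≈ 0.4102.


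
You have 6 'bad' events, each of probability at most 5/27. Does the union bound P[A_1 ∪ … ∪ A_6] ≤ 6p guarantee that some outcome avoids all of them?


Union bound: P[∪_{i=1}^{6} A_i] ≤ Σ_i P[A_i] ≤ 6·p = 6·(5/27) = 10/9.
Numerically: 10/9 ≈ 1.1111.
Is 10/9 < 1? NO.
Since the bound 10/9 is ≥ 1, the union bound is uninformative here; it does NOT by itself certify existence.

6·p = 10/9 ≈ 1.1111; existence NOT certified by the union bound.


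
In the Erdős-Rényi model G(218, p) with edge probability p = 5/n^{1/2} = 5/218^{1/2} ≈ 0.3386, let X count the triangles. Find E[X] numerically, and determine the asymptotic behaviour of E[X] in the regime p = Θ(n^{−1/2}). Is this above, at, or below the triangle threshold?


Number of potential triangles: C(218, 3) = 1703016.
Each occurs with probability p³ ≈ (0.3386)³ ≈ 3.883518e-02.
By linearity: E[X] = C(218, 3)·p³ ≈ 1703016 · 3.883518e-02 ≈ 66136.9253.
Since α = 1/2 < 1, p = c/n^{1/2} ≫ 1/n is above the triangle threshold p ~ 1/n. Asymptotically E[X] ~ (c³/6)·n^{3(1−α)} = (5³/6)·n^{1.5} → ∞; triangles are abundant w.h.p.

E[X] ≈ 66136.9253; in regime p = Θ(1/n^{1/2}) E[X] diverges (above the triangle threshold p ~ 1/n).


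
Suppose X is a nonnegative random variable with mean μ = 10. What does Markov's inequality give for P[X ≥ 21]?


μ = E[X] = 10, a = 21.
Markov: P[X ≥ 21] ≤ μ/a = (10)/21 = 10/21.
Numerically: ≈ 0.476190.
(Since a = 21 > μ = 10.000000, the bound 10/21 is < 1 and informative.)

P[X ≥ 21] ≤ 10/21 ≈ 0.476190.


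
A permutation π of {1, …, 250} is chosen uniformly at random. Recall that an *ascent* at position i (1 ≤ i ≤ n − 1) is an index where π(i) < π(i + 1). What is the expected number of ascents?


Write X = Σ X_I over i = 1, …, 249, with X_I the indicator of one ascent.
There are 249 indicators.
For each fixed i, the pair (π(i), π(i+1)) is a uniformly random ordered pair of distinct values from {1, …, 250}; by symmetry P[π(i) < π(i+1)] = 1/2.
By linearity: E[X] = 249 · (1/2) = (250 − 1) · (1/2) = 249/2 ≈ 124.500000.

E[X] = 249/2 = 124.500000.


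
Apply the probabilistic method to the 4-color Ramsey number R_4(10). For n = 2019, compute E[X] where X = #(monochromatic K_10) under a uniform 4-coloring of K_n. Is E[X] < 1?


E[X] = C(2019, 10) · 4^{1 − 45} = 303322949179835278009229628 · 4^{−44} = 303322949179835278009229628/309485009821345068724781056.
As a reduced fraction: E[X] = 75830737294958819502307407/77371252455336267181195264 ≈ 0.9800893.
Is E[X] < 1? YES.
Since E[X] < 1, there exists a 4-coloring of K_{2019} with no monochromatic K_10; hence R_4(10) > 2019.

E[X] = 75830737294958819502307407/77371252455336267181195264 ≈ 0.9800893; E[X] < 1, so R_4(10) > 2019.


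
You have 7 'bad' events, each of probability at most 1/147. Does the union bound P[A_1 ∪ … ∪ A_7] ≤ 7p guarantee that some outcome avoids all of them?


Union bound: P[∪_{i=1}^{7} A_i] ≤ Σ_i P[A_i] ≤ 7·p = 7·(1/147) = 1/21.
Numerically: 1/21 ≈ 0.048.
Is 1/21 < 1? YES.
Since P[∪ A_i] ≤ 1/21 < 1, the complement has P[∩ A_i^c] ≥ 1 − 1/21 = 20/21 > 0, so some outcome avoids every A_i.

7·p = 1/21 ≈ 0.048; existence CERTIFIED by the union bound.


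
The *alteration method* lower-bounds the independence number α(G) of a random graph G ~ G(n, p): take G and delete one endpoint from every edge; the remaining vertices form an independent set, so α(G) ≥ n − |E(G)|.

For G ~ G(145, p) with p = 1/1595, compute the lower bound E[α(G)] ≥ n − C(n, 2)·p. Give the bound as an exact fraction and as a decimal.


E[|E(G)|] = C(145, 2)·p = 10440 · (1/1595) = 72/11.
E[α(G)] ≥ n − E[|E(G)|] = 145 − 72/11 = 1523/11.
Numerically: ≈ 138.454545.
(This is only a lower bound; the true E[α(G)] may be larger.)

E[α(G)] ≥ 1523/11 ≈ 138.454545.


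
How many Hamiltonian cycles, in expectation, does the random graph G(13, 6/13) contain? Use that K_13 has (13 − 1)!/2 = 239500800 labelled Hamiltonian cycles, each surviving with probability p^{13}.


K_13 has (13 − 1)!/2 = 239500800 labelled Hamiltonian cycles.
For each such Hamiltonian cycle H, let X_H = 1 if all 13 edges of H are present in G. Then P[X_H = 1] = p^{13} = (6/13)^{13} = 13060694016/302875106592253.
By linearity of expectation: E[X] = Σ_H E[X_H] = 239500800 · p^{13} = 239500800 · 13060694016/302875106592253 = 3128046665387212800/302875106592253.
Numerically: E[X] ≈ 1.03e+04.

E[X] = 239500800 · (6/13)^{13} = 3128046665387212800/302875106592253 ≈ 1.03e+04.


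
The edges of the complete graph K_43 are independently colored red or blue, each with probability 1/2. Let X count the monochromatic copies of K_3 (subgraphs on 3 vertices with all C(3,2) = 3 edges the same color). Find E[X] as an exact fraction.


Let X = Σ_S X_S over the C(43, 3) = 12341 subsets S of size 3, where X_S = 1 if the K_3 on S is monochromatic.
For a fixed S, the K_3 on S has C(3, 2) = 3 edges. P[all 3 edges red] = (1/2)^3, and likewise for blue, so P[monochromatic] = 2·(1/2)^3 = 2^{1 − 3} = 1/4.
By linearity of expectation: E[X] = C(43, 3) · 2^{1 − 3} = 12341 · 1/4 = 12341/4.
Numerically: E[X] ≈ 3085.2500.

E[X] = C(43,3)·2^(1−C(3,2)) = 12341/4 ≈ 3085.2500.


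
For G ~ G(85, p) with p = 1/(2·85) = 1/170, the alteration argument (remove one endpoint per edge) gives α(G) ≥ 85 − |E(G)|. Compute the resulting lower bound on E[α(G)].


E[|E(G)|] = C(85, 2)·p = 3570 · (1/170) = 21.
E[α(G)] ≥ n − E[|E(G)|] = 85 − 21 = 64.
Numerically: ≈ 64.0000.
(This is only a lower bound; the true E[α(G)] may be larger.)

E[α(G)] ≥ 64 ≈ 64.0000.


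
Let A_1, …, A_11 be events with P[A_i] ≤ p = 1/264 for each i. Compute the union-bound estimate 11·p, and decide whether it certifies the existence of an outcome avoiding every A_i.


Union bound: P[∪_{i=1}^{11} A_i] ≤ Σ_i P[A_i] ≤ 11·p = 11·(1/264) = 1/24.
Numerically: 1/24 ≈ 0.042.
Is 1/24 < 1? YES.
Since P[∪ A_i] ≤ 1/24 < 1, the complement has P[∩ A_i^c] ≥ 1 − 1/24 = 23/24 > 0, so some outcome avoids every A_i.

11·p = 1/24 ≈ 0.042; existence CERTIFIED by the union bound.


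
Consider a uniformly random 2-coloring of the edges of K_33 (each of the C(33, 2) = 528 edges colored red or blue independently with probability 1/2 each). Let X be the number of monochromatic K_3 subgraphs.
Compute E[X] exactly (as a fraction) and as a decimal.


Let X = Σ_S X_S over the C(33, 3) = 5456 subsets S of size 3, where X_S = 1 if the K_3 on S is monochromatic.
For a fixed S, the K_3 on S has C(3, 2) = 3 edges. P[all 3 edges red] = (1/2)^3, and likewise for blue, so P[monochromatic] = 2·(1/2)^3 = 2^{1 − 3} = 1/4.
By linearity of expectation: E[X] = C(33, 3) · 2^{1 − 3} = 5456 · 1/4 = 1364.
Numerically: E[X] ≈ 1364.000000.

E[X] = C(33,3)·2^(1−C(3,2)) = 1364 ≈ 1364.000000.
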